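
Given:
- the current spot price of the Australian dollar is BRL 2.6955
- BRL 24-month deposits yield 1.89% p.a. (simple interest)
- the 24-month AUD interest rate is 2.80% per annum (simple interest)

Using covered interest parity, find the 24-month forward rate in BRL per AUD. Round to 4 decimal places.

2.6490

T = 2 years.
Growth of 1 BRL over T: 1 + 0.0189×2 = 1.037800.
AUD growth factor: 1 + 0.0280×2 = 1.056000.
So F = 2.6955 × 1.037800 / 1.056000 = 2.649043 (BRL/AUD).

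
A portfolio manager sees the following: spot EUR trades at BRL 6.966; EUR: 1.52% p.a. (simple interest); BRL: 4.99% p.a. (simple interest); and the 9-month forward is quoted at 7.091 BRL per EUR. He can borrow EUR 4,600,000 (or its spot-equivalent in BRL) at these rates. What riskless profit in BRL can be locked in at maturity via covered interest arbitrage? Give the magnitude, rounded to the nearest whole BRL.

BRL 252,380

T = 9/12 years.
Keep in EUR, deliver into the forward: 4,600,000·1.011400·7.091 = BRL 32,990,452.04.
Swap to BRL now, deposit: 4,600,000·6.966·1.037425 = BRL 33,242,831.73.
The quoted forward undervalues EUR, so borrow EUR, convert to BRL at spot, deposit the BRL at 4.99%, and buy EUR forward at 7.091 to cover the loan.
The gap between the two covered legs is BRL 252,380.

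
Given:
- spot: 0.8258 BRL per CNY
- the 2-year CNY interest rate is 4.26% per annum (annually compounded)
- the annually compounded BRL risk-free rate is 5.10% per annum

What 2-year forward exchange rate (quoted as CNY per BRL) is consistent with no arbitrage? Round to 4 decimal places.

T = 2 years.
BRL accumulates by (1 + 0.0510)^2 = 1.104601.
CNY accumulates by (1 + 0.0426)^2 = 1.0870148.
CIP: F = S · (grow BRL)/(grow CNY) = 0.8258 × 1.104601/1.0870148 = 0.8391602 BRL per CNY.
Quoted the other way: 1/0.8391602 = 1.1917 CNY per BRL.

1.1917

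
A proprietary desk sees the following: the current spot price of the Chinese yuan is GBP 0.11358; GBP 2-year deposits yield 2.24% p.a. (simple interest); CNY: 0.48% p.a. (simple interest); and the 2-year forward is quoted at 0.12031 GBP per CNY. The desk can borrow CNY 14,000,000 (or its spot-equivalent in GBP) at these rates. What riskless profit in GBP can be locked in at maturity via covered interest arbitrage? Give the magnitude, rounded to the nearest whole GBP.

T = 2 years.
Invest the CNY and cover forward: 14,000,000 × 1.009600 × 0.12031 = GBP 1,700,509.66.
Convert at spot and invest in GBP: 14,000,000 × 0.11358 × 1.044800 = GBP 1,661,357.38.
The quoted forward overvalues CNY, so borrow GBP, buy CNY at spot, deposit the CNY at 0.48%, and sell the proceeds forward at 0.12031.
Profit = 1,700,509.66 − 1,661,357.38 = GBP 39,152.

GBP 39,152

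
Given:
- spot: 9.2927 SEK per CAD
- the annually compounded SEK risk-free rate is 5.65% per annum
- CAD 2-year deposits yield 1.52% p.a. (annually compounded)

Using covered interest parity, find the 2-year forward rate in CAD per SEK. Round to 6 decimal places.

0.099362

T = 2 years.
Growth of 1 SEK over T: (1 + 0.0565)^2 = 1.1161922.
Growth of 1 CAD over T: (1 + 0.0152)^2 = 1.030631.
Forward (SEK per CAD) = 9.2927 × 1.1161922 / 1.030631 = 10.06416.
Invert for CAD per SEK: 1 / 10.06416 = 0.099362.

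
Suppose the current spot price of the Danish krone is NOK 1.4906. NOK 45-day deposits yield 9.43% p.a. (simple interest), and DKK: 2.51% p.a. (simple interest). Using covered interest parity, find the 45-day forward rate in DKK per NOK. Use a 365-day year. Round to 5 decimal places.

T = 45/365 years.
Growth of 1 NOK over T: 1 + 0.0943×45/365 = 1.011626.
Growth of 1 DKK over T: 1 + 0.0251×45/365 = 1.0030945.
Forward (NOK per DKK) = 1.4906 × 1.011626 / 1.0030945 = 1.503278.
Quoted the other way: 1/1.503278 = 0.66521 DKK per NOK.

0.66521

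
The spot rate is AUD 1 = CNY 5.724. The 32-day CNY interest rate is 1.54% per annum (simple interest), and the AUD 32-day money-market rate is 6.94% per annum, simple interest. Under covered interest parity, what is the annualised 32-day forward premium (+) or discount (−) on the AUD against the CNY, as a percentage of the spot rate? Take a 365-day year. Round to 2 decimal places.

-5.37%

T = 32/365 years.
No-arbitrage forward: 5.724 × 1.0013501 / 1.0060844 = 5.697065 CNY/AUD.
(F − S)/S ÷ T = (5.697065 − 5.724)/5.724/(32/365) = -0.053674 → -5.37%.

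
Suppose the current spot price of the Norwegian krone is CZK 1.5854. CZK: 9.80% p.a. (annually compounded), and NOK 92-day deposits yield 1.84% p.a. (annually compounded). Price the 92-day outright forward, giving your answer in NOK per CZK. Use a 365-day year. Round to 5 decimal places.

0.61890

T = 92/365 years.
CZK accumulates by (1 + 0.0980)^(92/365) = 1.0238445.
Growth of 1 NOK over T: (1 + 0.0184)^(92/365) = 1.0046062.
CIP: F = S · (grow CZK)/(grow NOK) = 1.5854 × 1.0238445/1.0046062 = 1.615761 CZK per NOK.
Invert for NOK per CZK: 1 / 1.615761 = 0.61890.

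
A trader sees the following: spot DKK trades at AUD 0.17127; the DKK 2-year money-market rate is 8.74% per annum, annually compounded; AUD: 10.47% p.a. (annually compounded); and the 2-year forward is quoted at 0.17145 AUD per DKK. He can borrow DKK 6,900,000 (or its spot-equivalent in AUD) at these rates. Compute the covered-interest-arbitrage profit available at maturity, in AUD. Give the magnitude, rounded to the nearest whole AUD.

T = 2 years.
Invest the DKK and cover forward: 6,900,000 × 1.18243876 × 0.17145 = AUD 1,398,830.97.
Convert at spot and invest in AUD: 6,900,000 × 0.17127 × 1.22036209 = AUD 1,442,178.76.
The quoted forward undervalues DKK, so borrow DKK, convert to AUD at spot, deposit the AUD at 10.47%, and buy DKK forward at 0.17145 to cover the loan.
The gap between the two covered legs is AUD 43,348.

AUD 43,348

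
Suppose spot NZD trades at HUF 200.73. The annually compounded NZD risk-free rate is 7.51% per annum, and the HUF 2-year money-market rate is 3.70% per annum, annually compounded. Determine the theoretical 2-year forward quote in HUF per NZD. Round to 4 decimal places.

T = 2 years.
HUF growth factor: (1 + 0.0370)^2 = 1.075369.
NZD growth factor: (1 + 0.0751)^2 = 1.15584001.
So F = 200.73 × 1.075369 / 1.15584001 = 186.754929 (HUF/NZD).

186.7549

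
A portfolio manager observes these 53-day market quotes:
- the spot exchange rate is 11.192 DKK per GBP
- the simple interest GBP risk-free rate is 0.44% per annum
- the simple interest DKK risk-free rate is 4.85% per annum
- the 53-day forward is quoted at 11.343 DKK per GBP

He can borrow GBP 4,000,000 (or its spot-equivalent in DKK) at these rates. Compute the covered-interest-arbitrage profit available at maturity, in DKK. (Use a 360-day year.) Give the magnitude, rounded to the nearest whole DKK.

DKK 313,735

T = 53/360 years.
Route A — deposit GBP, sell forward: 4,000,000 × 1.0006477778 × 11.343 = DKK 45,401,390.97.
Route B — convert at spot, deposit DKK: 4,000,000 × 11.192 × 1.0071402778 = DKK 45,087,655.96.
The quoted forward overvalues GBP, so borrow DKK, buy GBP at spot, deposit the GBP at 0.44%, and sell the proceeds forward at 11.343.
Arbitrage profit = |45,401,390.97 − 45,087,655.96| = DKK 313,735.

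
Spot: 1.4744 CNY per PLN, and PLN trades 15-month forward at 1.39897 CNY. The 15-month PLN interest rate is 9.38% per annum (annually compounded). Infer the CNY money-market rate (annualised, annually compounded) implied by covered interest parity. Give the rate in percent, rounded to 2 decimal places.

4.88%

T = 15/12 years.
CIP gives F = S · g_CNY/g_PLN, so g_CNY/g_PLN = 1.39897/1.4744 = 0.9488402.
PLN growth factor: (1 + 0.0938)^(15/12) = 1.1185938.
That pins the CNY growth at 1.0613668.
Annualise: 1.0613668^(12/15) − 1 = 0.048799 = 4.88%.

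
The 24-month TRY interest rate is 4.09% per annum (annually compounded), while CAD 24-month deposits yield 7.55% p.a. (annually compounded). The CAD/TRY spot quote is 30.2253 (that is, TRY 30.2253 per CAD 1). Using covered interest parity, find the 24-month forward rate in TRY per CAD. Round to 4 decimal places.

28.3118

T = 2 years.
TRY accumulates by (1 + 0.0409)^2 = 1.08347281.
CAD accumulates by (1 + 0.0755)^2 = 1.15670025.
CIP: F = S · (grow TRY)/(grow CAD) = 30.2253 × 1.08347281/1.15670025 = 28.311821 TRY per CAD.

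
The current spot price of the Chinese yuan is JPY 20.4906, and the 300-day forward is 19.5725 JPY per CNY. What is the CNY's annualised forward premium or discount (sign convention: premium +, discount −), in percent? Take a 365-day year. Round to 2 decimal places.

T = 300/365 years.
Period premium: (19.5725 − 20.4906)/20.4906 = -0.0448059.
Annualise by dividing by T: -0.0448059 / (300/365) = -0.054514 → -5.45%.

-5.45%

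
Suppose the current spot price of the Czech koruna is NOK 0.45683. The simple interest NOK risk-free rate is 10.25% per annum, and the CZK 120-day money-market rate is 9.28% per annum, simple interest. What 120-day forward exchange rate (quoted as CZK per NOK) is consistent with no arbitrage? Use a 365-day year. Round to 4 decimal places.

T = 120/365 years.
Growth of 1 NOK over T: 1 + 0.1025×120/365 = 1.0336986.
Growth of 1 CZK over T: 1 + 0.0928×120/365 = 1.0305096.
So F = 0.45683 × 1.0336986 / 1.0305096 = 0.4582437 (NOK/CZK).
Quoted the other way: 1/0.4582437 = 2.1822 CZK per NOK.

2.1822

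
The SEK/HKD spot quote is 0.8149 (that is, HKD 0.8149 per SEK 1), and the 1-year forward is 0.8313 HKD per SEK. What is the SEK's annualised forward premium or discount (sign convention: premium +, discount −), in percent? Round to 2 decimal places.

+2.01%

T = 1 year.
(F − S)/S = (0.8313 − 0.8149)/0.8149 = 0.0201252.
×(1/T) gives 2.01% p.a.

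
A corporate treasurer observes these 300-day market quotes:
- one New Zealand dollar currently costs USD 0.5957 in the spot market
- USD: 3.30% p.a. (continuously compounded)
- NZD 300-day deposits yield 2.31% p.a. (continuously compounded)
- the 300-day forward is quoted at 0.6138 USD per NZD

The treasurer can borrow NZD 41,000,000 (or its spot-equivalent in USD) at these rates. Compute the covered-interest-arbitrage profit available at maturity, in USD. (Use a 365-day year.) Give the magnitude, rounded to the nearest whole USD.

T = 300/365 years.
Route A — deposit NZD, sell forward: 41,000,000 × 1.0191676873 × 0.6138 = USD 25,648,170.19.
Route B — convert at spot, deposit USD: 41,000,000 × 0.5957 × 1.0274944724 = USD 25,095,216.75.
The quoted forward overvalues NZD, so borrow USD, buy NZD at spot, deposit the NZD at 2.31%, and sell the proceeds forward at 0.6138.
Arbitrage profit = |25,648,170.19 − 25,095,216.75| = USD 552,953.

USD 552,953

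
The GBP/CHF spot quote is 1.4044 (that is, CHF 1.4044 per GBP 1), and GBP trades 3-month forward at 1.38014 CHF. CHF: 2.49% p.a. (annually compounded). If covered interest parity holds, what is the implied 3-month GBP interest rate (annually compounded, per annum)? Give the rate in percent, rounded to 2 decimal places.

T = 3/12 years.
CIP gives F = S · g_CHF/g_GBP, so g_CHF/g_GBP = 1.38014/1.4044 = 0.9827257.
The CHF side grows by (1 + 0.0249)^(3/12) = 1.0061677.
That pins the GBP growth at 1.0238541.
Annualise: 1.0238541^(12/3) − 1 = 0.098885 = 9.89%.

9.89%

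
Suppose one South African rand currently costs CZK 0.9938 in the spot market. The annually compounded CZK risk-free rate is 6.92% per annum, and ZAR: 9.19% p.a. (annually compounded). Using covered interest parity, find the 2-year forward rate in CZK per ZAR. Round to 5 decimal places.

0.95291

T = 2 years.
CZK growth factor: (1 + 0.0692)^2 = 1.1431886.
Growth of 1 ZAR over T: (1 + 0.0919)^2 = 1.1922456.
CIP: F = S · (grow CZK)/(grow ZAR) = 0.9938 × 1.1431886/1.1922456 = 0.9529084 CZK per ZAR.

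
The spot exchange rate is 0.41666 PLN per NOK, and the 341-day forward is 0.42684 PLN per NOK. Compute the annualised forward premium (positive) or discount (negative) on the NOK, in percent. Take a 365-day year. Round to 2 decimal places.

+2.62%

T = 341/365 years.
NOK trades forward at +2.44324% vs spot over the period.
Annualise by dividing by T: 0.0244324 / (341/365) = 0.026152 → 2.62%.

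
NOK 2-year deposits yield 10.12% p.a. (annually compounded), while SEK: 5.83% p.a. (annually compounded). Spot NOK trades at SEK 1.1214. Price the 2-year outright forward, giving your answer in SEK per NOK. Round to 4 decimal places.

1.0357

T = 2 years.
SEK accumulates by (1 + 0.0583)^2 = 1.1199989.
NOK accumulates by (1 + 0.1012)^2 = 1.2126414.
CIP: F = S · (grow SEK)/(grow NOK) = 1.1214 × 1.1199989/1.2126414 = 1.035728 SEK per NOK.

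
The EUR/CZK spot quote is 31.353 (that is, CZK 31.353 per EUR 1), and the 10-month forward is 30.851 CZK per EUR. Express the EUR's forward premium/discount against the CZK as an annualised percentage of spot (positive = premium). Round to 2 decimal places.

-1.92%

T = 10/12 years.
Period premium: (30.851 − 31.353)/31.353 = -0.0160112.
×(1/T) gives -1.92% p.a.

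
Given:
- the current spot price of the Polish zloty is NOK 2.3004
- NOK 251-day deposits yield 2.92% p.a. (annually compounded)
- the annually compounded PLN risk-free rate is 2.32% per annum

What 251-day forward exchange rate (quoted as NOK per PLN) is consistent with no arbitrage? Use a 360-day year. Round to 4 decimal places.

2.3098

T = 251/360 years.
NOK growth factor: (1 + 0.0292)^(251/360) = 1.020270.
PLN accumulates by (1 + 0.0232)^(251/360) = 1.0161193.
CIP: F = S · (grow NOK)/(grow PLN) = 2.3004 × 1.020270/1.0161193 = 2.309797 NOK per PLN.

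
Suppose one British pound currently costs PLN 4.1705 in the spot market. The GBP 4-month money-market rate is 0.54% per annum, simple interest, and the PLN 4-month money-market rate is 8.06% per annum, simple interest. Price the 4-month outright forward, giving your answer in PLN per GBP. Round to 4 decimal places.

4.2749

T = 4/12 years.
PLN accumulates by 1 + 0.0806×4/12 = 1.0268667.
Growth of 1 GBP over T: 1 + 0.0054×4/12 = 1.001800.
So F = 4.1705 × 1.0268667 / 1.001800 = 4.274853 (PLN/GBP).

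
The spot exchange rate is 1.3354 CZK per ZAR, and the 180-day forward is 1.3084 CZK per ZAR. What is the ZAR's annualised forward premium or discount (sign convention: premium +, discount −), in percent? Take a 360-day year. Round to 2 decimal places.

T = 180/360 years.
ZAR trades forward at -2.02187% vs spot over the period.
Annualise by dividing by T: -0.0202187 / (180/360) = -0.040437 → -4.04%.

-4.04%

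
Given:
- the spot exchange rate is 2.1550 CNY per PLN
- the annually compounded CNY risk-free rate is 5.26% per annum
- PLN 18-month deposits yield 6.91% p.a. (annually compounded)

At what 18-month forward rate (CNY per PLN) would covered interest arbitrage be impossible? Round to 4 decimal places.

2.1053

T = 18/12 years.
CNY growth factor: (1 + 0.0526)^(18/12) = 1.0799286.
Growth of 1 PLN over T: (1 + 0.0691)^(18/12) = 1.1054204.
Forward (CNY per PLN) = 2.155 × 1.0799286 / 1.1054204 = 2.105304.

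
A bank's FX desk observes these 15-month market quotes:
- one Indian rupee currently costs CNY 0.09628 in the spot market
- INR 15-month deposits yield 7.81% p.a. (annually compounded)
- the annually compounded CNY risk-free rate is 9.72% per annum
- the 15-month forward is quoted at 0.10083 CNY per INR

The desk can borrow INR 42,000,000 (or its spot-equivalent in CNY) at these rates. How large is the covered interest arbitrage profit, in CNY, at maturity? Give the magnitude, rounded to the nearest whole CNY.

CNY 111,341

T = 15/12 years.
Keep in INR, deliver into the forward: 42,000,000·1.098560065·0.10083 = CNY 4,652,248.08.
Swap to CNY now, deposit: 42,000,000·0.09628·1.122941801 = CNY 4,540,907.14.
The quoted forward overvalues INR, so borrow CNY, buy INR at spot, deposit the INR at 7.81%, and sell the proceeds forward at 0.10083.
The gap between the two covered legs is CNY 111,341.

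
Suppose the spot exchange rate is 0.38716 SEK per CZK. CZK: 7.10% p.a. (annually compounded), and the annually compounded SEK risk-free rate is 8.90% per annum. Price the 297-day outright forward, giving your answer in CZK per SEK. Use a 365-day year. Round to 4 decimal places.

2.5481

T = 297/365 years.
SEK accumulates by (1 + 0.0890)^(297/365) = 1.071839.
CZK growth factor: (1 + 0.0710)^(297/365) = 1.0574008.
So F = 0.38716 × 1.071839 / 1.0574008 = 0.3924464 (SEK/CZK).
Invert for CZK per SEK: 1 / 0.3924464 = 2.5481.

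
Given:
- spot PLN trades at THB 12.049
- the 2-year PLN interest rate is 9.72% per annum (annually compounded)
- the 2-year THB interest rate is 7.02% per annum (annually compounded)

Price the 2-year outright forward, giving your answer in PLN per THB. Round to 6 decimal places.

T = 2 years.
Growth of 1 THB over T: (1 + 0.0702)^2 = 1.145328.
Growth of 1 PLN over T: (1 + 0.0972)^2 = 1.2038478.
CIP: F = S · (grow THB)/(grow PLN) = 12.049 × 1.145328/1.2038478 = 11.46329 THB per PLN.
Invert for PLN per THB: 1 / 11.46329 = 0.087235.

0.087235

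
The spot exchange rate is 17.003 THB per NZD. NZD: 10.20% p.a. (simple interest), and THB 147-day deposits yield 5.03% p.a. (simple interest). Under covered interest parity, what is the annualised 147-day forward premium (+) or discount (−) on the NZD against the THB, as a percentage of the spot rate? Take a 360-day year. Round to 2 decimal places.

-4.96%

T = 147/360 years.
CIP forward (THB per NZD) = 17.003 × 1.0205392/1.041650 = 16.658405.
Annualised premium = (F − S)/S × (1/T) = (16.658405 − 17.003)/17.003 ÷ (147/360) = -4.96%.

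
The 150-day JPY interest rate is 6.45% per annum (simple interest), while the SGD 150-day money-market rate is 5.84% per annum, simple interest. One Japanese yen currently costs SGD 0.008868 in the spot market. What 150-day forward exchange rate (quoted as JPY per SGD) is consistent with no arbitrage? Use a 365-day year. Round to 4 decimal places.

113.0411

T = 150/365 years.
Growth of 1 SGD over T: 1 + 0.0584×150/365 = 1.024000.
Growth of 1 JPY over T: 1 + 0.0645×150/365 = 1.026506849.
CIP: F = S · (grow SGD)/(grow JPY) = 0.008868 × 1.024000/1.026506849 = 0.00884634331 SGD per JPY.
Invert for JPY per SGD: 1 / 0.00884634331 = 113.0411.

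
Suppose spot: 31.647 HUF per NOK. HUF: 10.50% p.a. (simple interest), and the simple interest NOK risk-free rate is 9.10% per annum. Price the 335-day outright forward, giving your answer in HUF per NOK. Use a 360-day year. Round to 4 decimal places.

32.0271

T = 335/360 years.
HUF growth factor: 1 + 0.1050×335/360 = 1.09770833.
NOK accumulates by 1 + 0.0910×335/360 = 1.08468056.
So F = 31.647 × 1.09770833 / 1.08468056 = 32.027103 (HUF/NOK).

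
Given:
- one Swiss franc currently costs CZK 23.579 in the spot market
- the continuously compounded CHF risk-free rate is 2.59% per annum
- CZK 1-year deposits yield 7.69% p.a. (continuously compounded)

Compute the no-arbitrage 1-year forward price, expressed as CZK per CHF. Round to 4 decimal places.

24.8127

T = 1 year.
Growth of 1 CZK over T: e^(0.0769×1) = 1.07993408.
CHF growth factor: e^(0.0259×1) = 1.02623832.
CIP: F = S · (grow CZK)/(grow CHF) = 23.579 × 1.07993408/1.02623832 = 24.812722 CZK per CHF.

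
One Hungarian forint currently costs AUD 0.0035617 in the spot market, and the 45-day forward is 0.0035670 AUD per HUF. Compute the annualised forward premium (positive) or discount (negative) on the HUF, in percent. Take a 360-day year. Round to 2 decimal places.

+1.19%

T = 45/360 years.
Period premium: (0.0035670 − 0.0035617)/0.0035617 = 0.0014881.
Per annum: 0.0014881 / (45/360) = 0.011905 = 1.19%.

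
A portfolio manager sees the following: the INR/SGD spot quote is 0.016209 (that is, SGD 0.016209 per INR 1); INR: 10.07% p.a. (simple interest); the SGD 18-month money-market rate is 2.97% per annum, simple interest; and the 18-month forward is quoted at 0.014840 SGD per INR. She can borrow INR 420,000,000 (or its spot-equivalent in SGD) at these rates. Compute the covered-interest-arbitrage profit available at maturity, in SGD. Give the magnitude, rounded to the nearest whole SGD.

SGD 63,198

T = 18/12 years.
Keep in INR, deliver into the forward: 420,000,000·1.151050·0.014840 = SGD 7,174,264.44.
Swap to SGD now, deposit: 420,000,000·0.016209·1.044550 = SGD 7,111,066.60.
The quoted forward overvalues INR, so borrow SGD, buy INR at spot, deposit the INR at 10.07%, and sell the proceeds forward at 0.014840.
Arbitrage profit = |7,174,264.44 − 7,111,066.60| = SGD 63,198.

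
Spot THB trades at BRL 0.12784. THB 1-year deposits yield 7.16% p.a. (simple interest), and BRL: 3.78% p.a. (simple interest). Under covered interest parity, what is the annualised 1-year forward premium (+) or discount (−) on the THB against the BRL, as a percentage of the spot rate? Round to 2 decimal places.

-3.15%

T = 1 year.
F = S · g_BRL/g_THB = 0.12784 × 1.037800/1.071600 = 0.12380772.
(F − S)/S ÷ T = (0.12380772 − 0.12784)/0.12784/1 = -0.031542 → -3.15%.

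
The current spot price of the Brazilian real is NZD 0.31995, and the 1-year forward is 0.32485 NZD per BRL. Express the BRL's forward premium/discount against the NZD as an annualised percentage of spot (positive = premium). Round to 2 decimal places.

T = 1 year.
BRL trades forward at +1.53149% vs spot over the period.
Per annum: 0.0153149 / 1 = 0.015315 = 1.53%.

+1.53%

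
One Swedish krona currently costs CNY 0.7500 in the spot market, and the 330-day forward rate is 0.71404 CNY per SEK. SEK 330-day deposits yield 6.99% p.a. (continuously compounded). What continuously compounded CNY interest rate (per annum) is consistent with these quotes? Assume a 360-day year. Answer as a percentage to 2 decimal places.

1.63%

T = 330/360 years.
CIP gives F = S · g_CNY/g_SEK, so g_CNY/g_SEK = 0.71404/0.75 = 0.9520533.
SEK growth factor: e^(0.0699×330/360) = 1.0661724.
So the CNY growth factor = 1.015053.
Take logs: ln 1.015053 / (330/360) = 0.016299, so 1.63%.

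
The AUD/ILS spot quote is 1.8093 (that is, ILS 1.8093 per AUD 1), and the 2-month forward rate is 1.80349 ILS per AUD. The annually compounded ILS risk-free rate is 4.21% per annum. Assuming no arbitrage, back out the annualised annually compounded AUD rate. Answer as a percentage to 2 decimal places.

6.24%

T = 2/12 years.
CIP gives F = S · g_ILS/g_AUD, so g_ILS/g_AUD = 1.80349/1.8093 = 0.9967888.
ILS growth factor: (1 + 0.0421)^(2/12) = 1.0068967.
Hence g_AUD = 1.0101405.
r = 1.0101405^(12/2) − 1 = 0.062406 → 6.24%.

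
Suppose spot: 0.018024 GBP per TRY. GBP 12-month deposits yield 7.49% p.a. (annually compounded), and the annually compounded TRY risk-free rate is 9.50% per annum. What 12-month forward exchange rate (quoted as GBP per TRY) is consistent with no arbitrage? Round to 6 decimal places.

0.017693

T = 1 year.
GBP accumulates by (1 + 0.0749)^1 = 1.074900.
TRY growth factor: (1 + 0.0950)^1 = 1.095000.
So F = 0.018024 × 1.074900 / 1.095000 = 0.01769315 (GBP/TRY).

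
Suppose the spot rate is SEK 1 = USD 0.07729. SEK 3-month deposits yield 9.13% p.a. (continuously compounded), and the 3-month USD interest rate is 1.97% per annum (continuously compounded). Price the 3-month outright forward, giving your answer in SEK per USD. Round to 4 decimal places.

13.1720

T = 3/12 years.
USD accumulates by e^(0.0197×3/12) = 1.00493715.
SEK accumulates by e^(0.0913×3/12) = 1.02308748.
CIP: F = S · (grow USD)/(grow SEK) = 0.07729 × 1.00493715/1.02308748 = 0.075918818 USD per SEK.
Quoted the other way: 1/0.075918818 = 13.1720 SEK per USD.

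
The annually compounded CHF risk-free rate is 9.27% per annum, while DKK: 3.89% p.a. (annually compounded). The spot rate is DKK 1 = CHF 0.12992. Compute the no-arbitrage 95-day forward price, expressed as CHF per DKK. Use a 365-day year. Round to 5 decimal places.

T = 95/365 years.
Growth of 1 CHF over T: (1 + 0.0927)^(95/365) = 1.023342.
DKK growth factor: (1 + 0.0389)^(95/365) = 1.0099822.
CIP: F = S · (grow CHF)/(grow DKK) = 0.12992 × 1.023342/1.0099822 = 0.1316386 CHF per DKK.

0.13164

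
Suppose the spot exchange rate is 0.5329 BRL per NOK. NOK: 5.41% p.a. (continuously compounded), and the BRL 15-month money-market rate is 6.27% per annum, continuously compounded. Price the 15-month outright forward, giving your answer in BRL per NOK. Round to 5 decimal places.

0.53866

T = 15/12 years.
BRL accumulates by e^(0.0627×15/12) = 1.0815282.
Growth of 1 NOK over T: e^(0.0541×15/12) = 1.069964.
Forward (BRL per NOK) = 0.5329 × 1.0815282 / 1.069964 = 0.5386596.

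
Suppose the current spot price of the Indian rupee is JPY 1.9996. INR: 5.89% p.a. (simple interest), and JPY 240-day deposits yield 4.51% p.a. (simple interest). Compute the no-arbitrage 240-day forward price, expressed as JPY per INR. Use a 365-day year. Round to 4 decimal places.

T = 240/365 years.
JPY accumulates by 1 + 0.0451×240/365 = 1.0296548.
Growth of 1 INR over T: 1 + 0.0589×240/365 = 1.0387288.
CIP: F = S · (grow JPY)/(grow INR) = 1.9996 × 1.0296548/1.0387288 = 1.982132 JPY per INR.

1.9821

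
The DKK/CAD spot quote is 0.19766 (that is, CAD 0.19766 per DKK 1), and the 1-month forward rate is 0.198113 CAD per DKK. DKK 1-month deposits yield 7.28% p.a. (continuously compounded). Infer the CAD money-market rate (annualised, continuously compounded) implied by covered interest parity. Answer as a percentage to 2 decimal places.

10.03%

T = 1/12 years.
CIP gives F = S · g_CAD/g_DKK, so g_CAD/g_DKK = 0.198113/0.19766 = 1.0022918.
The DKK side grows by e^(0.0728×1/12) = 1.0060851.
So the CAD growth factor = 1.0083908.
r = ln(1.0083908)/(1/12) = 0.100270 → 10.03%.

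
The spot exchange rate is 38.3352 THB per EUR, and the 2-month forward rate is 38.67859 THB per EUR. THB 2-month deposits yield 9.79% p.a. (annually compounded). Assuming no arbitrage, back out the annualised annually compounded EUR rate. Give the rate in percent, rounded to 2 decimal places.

4.07%

T = 2/12 years.
By CIP, F/S equals the THB-to-EUR growth ratio: 38.67859/38.3352 = 1.0089576.
The THB side grows by (1 + 0.0979)^(2/12) = 1.0156883.
So the EUR growth factor = 1.0066709.
Annualise: 1.0066709^(12/2) − 1 = 0.040699 = 4.07%.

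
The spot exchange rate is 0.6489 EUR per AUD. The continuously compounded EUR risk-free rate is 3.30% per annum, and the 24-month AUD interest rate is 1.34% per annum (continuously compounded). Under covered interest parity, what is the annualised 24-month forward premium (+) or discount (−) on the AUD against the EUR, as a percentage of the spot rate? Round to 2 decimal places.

T = 2 years.
No-arbitrage forward: 0.6489 × 1.0682267 / 1.0271623 = 0.6748420 EUR/AUD.
(F − S)/S ÷ T = (0.6748420 − 0.6489)/0.6489/2 = 0.019989 → 2.00%.

+2.00%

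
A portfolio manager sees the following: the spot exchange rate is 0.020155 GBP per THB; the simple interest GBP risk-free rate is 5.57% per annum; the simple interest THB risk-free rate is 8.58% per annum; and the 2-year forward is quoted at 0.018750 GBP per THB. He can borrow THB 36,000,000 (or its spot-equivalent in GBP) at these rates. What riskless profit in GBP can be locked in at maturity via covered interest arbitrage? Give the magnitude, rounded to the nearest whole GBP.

T = 2 years.
Route A — deposit THB, sell forward: 36,000,000 × 1.171600 × 0.018750 = GBP 790,830.00.
Route B — convert at spot, deposit GBP: 36,000,000 × 0.020155 × 1.111400 = GBP 806,409.61.
The quoted forward undervalues THB, so borrow THB, convert to GBP at spot, deposit the GBP at 5.57%, and buy THB forward at 0.018750 to cover the loan.
The gap between the two covered legs is GBP 15,580.

GBP 15,580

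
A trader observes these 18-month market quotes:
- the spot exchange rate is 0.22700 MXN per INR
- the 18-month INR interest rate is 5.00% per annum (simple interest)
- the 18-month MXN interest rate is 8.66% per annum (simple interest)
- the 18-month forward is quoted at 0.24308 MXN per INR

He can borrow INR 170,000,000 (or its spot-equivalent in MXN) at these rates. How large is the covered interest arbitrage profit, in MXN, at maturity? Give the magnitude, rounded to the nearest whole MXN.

T = 18/12 years.
Keep in INR, deliver into the forward: 170,000,000·1.075000·0.24308 = MXN 44,422,870.00.
Swap to MXN now, deposit: 170,000,000·0.22700·1.129900 = MXN 43,602,841.00.
The quoted forward overvalues INR, so borrow MXN, buy INR at spot, deposit the INR at 5.00%, and sell the proceeds forward at 0.24308.
Profit = 44,422,870.00 − 43,602,841.00 = MXN 820,029.

MXN 820,029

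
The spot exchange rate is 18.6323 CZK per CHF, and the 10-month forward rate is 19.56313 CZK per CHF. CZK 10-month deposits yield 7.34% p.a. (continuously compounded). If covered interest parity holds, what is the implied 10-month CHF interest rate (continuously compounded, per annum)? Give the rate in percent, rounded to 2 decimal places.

T = 10/12 years.
By CIP, F/S equals the CZK-to-CHF growth ratio: 19.56313/18.6323 = 1.0499579.
The CZK side grows by e^(0.0734×10/12) = 1.0630761.
That pins the CHF growth at 1.012494.
Take logs: ln 1.012494 / (10/12) = 0.014900, so 1.49%.

1.49%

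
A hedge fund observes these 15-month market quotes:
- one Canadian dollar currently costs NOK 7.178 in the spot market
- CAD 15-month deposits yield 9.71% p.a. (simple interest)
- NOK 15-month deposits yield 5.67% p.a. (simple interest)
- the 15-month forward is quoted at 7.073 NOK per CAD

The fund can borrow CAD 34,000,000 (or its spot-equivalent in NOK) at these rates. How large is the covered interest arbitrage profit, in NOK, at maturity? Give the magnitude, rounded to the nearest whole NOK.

T = 15/12 years.
Route A — deposit CAD, sell forward: 34,000,000 × 1.121375 × 7.073 = NOK 269,670,502.75.
Route B — convert at spot, deposit NOK: 34,000,000 × 7.178 × 1.070875 = NOK 261,349,185.50.
The quoted forward overvalues CAD, so borrow NOK, buy CAD at spot, deposit the CAD at 9.71%, and sell the proceeds forward at 7.073.
Profit = 269,670,502.75 − 261,349,185.50 = NOK 8,321,317.

NOK 8,321,317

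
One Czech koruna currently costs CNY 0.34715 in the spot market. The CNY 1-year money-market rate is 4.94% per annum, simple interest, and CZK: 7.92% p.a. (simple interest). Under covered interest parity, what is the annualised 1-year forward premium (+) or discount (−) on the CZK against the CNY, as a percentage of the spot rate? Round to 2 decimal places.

-2.76%

T = 1 year.
CIP forward (CNY per CZK) = 0.34715 × 1.049400/1.079200 = 0.33756413.
(F − S)/S ÷ T = (0.33756413 − 0.34715)/0.34715/1 = -0.027613 → -2.76%.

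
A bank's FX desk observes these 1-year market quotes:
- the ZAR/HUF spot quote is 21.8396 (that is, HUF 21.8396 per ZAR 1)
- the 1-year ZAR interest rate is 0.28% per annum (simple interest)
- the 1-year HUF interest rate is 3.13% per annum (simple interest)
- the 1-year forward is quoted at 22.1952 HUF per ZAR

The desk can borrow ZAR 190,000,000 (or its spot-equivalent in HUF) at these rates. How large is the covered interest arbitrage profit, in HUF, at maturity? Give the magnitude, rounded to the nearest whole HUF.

HUF 50,508,255

T = 1 year.
Keep in ZAR, deliver into the forward: 190,000,000·1.002800·22.1952 = HUF 4,228,895,846.40.
Swap to HUF now, deposit: 190,000,000·21.8396·1.031300 = HUF 4,279,404,101.20.
The quoted forward undervalues ZAR, so borrow ZAR, convert to HUF at spot, deposit the HUF at 3.13%, and buy ZAR forward at 22.1952 to cover the loan.
The gap between the two covered legs is HUF 50,508,255.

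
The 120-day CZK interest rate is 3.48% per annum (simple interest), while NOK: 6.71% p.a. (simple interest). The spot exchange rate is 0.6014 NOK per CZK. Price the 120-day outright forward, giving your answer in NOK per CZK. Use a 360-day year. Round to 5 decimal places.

T = 120/360 years.
NOK accumulates by 1 + 0.0671×120/360 = 1.0223667.
CZK growth factor: 1 + 0.0348×120/360 = 1.011600.
Forward (NOK per CZK) = 0.6014 × 1.0223667 / 1.011600 = 0.6078008.

0.60780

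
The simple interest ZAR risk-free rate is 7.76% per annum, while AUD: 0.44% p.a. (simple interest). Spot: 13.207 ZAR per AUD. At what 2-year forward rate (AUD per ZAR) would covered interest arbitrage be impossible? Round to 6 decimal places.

T = 2 years.
ZAR accumulates by 1 + 0.0776×2 = 1.155200.
AUD growth factor: 1 + 0.0044×2 = 1.008800.
So F = 13.207 × 1.155200 / 1.008800 = 15.12364 (ZAR/AUD).
Quoted the other way: 1/15.12364 = 0.066122 AUD per ZAR.

0.066122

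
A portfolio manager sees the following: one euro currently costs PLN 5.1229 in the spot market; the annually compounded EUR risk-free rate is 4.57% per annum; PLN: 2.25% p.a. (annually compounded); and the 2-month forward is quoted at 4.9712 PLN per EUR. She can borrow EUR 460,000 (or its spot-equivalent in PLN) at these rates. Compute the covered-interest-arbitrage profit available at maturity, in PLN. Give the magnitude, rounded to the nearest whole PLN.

T = 2/12 years.
Invest the EUR and cover forward: 460,000 × 1.007475556 × 4.9712 = PLN 2,303,846.74.
Convert at spot and invest in PLN: 460,000 × 5.1229 × 1.00371532 = PLN 2,365,289.28.
The quoted forward undervalues EUR, so borrow EUR, convert to PLN at spot, deposit the PLN at 2.25%, and buy EUR forward at 4.9712 to cover the loan.
The gap between the two covered legs is PLN 61,443.

PLN 61,443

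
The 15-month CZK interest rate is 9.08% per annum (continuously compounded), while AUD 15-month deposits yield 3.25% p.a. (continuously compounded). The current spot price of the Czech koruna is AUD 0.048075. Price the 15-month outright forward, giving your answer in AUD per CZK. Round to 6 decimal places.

0.044696

T = 15/12 years.
Growth of 1 AUD over T: e^(0.0325×15/12) = 1.0414615.
Growth of 1 CZK over T: e^(0.0908×15/12) = 1.1201919.
Forward (AUD per CZK) = 0.048075 × 1.0414615 / 1.1201919 = 0.04469615.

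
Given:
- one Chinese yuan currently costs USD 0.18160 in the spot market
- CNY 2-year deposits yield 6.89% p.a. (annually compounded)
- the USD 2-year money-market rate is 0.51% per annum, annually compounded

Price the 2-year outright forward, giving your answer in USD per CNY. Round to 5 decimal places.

0.16057

T = 2 years.
Growth of 1 USD over T: (1 + 0.0051)^2 = 1.010226.
CNY growth factor: (1 + 0.0689)^2 = 1.1425472.
Forward (USD per CNY) = 0.1816 × 1.010226 / 1.1425472 = 0.1605685.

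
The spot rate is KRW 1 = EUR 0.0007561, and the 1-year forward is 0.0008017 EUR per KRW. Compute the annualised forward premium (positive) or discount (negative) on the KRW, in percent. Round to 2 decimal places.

+6.03%

T = 1 year.
(F − S)/S = (0.0008017 − 0.0007561)/0.0007561 = 0.0603095.
×(1/T) gives 6.03% p.a.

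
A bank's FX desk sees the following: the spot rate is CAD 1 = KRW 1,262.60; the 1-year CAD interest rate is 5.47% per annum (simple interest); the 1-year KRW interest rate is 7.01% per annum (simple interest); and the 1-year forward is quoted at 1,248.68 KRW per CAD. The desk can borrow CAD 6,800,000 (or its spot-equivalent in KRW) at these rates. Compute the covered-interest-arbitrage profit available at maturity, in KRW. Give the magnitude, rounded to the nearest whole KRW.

KRW 232,053,155

T = 1 year.
Invest the CAD and cover forward: 6,800,000 × 1.054700 × 1248.68 = KRW 8,955,483,012.80.
Convert at spot and invest in KRW: 6,800,000 × 1262.60 × 1.070100 = KRW 9,187,536,168.00.
The quoted forward undervalues CAD, so borrow CAD, convert to KRW at spot, deposit the KRW at 7.01%, and buy CAD forward at 1,248.68 to cover the loan.
Arbitrage profit = |8,955,483,012.80 − 9,187,536,168.00| = KRW 232,053,155.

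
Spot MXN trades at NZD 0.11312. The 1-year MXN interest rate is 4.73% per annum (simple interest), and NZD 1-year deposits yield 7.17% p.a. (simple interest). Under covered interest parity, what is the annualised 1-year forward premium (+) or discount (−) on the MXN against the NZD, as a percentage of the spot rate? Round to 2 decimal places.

T = 1 year.
CIP forward (NZD per MXN) = 0.11312 × 1.071700/1.047300 = 0.11575547.
(F − S)/S ÷ T = (0.11575547 − 0.11312)/0.11312/1 = 0.023298 → 2.33%.

+2.33%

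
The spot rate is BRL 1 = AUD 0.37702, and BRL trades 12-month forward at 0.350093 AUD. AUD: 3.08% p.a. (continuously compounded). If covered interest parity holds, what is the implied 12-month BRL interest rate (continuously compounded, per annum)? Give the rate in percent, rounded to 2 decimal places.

10.49%

T = 1 year.
F/S = 0.350093/0.37702 = 0.9285794 = (growth of AUD) / (growth of BRL).
AUD growth factor: e^(0.0308×1) = 1.0312792.
Hence g_BRL = 1.1105988.
r = ln(1.1105988)/1 = 0.104899 → 10.49%.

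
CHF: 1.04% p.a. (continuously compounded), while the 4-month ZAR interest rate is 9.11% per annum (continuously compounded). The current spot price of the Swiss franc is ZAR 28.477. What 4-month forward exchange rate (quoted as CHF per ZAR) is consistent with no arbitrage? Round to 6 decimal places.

T = 4/12 years.
Growth of 1 ZAR over T: e^(0.0911×4/12) = 1.0308324.
CHF accumulates by e^(0.0104×4/12) = 1.0034727.
CIP: F = S · (grow ZAR)/(grow CHF) = 28.477 × 1.0308324/1.0034727 = 29.25343 ZAR per CHF.
Invert for CHF per ZAR: 1 / 29.25343 = 0.034184.

0.034184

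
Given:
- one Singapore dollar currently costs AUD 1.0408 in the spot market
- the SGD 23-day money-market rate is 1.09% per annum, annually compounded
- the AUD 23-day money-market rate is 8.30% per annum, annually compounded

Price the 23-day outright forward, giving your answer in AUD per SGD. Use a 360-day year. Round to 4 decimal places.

T = 23/360 years.
Growth of 1 AUD over T: (1 + 0.0830)^(23/360) = 1.0051072.
Growth of 1 SGD over T: (1 + 0.0109)^(23/360) = 1.0006929.
So F = 1.0408 × 1.0051072 / 1.0006929 = 1.045391 (AUD/SGD).

1.0454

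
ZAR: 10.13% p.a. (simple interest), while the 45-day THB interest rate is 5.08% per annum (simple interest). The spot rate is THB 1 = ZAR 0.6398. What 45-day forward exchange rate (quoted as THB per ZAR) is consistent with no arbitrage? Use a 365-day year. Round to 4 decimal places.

1.5534

T = 45/365 years.
Growth of 1 ZAR over T: 1 + 0.1013×45/365 = 1.012489.
Growth of 1 THB over T: 1 + 0.0508×45/365 = 1.006263.
Forward (ZAR per THB) = 0.6398 × 1.012489 / 1.006263 = 0.6437586.
Invert for THB per ZAR: 1 / 0.6437586 = 1.5534.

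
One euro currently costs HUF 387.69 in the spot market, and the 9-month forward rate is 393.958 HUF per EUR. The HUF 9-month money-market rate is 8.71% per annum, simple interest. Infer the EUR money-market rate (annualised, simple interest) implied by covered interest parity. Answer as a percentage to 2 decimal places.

6.45%

T = 9/12 years.
CIP gives F = S · g_HUF/g_EUR, so g_HUF/g_EUR = 393.958/387.69 = 1.0161676.
The HUF side grows by 1 + 0.0871×9/12 = 1.065325.
Hence g_EUR = 1.0483753.
(1.0483753 − 1)/T = 0.064500, i.e. 6.45%.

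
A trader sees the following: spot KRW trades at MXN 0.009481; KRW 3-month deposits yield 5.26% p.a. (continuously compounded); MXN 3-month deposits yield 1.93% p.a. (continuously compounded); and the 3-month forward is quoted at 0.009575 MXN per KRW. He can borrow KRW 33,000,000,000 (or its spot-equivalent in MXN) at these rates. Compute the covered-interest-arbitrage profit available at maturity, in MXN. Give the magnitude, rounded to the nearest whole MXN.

T = 3/12 years.
Keep in KRW, deliver into the forward: 33,000,000,000·1.01323684149·0.009575 = MXN 320,157,510.99.
Swap to MXN now, deposit: 33,000,000,000·0.009481·1.00483665906 = MXN 314,386,260.03.
The quoted forward overvalues KRW, so borrow MXN, buy KRW at spot, deposit the KRW at 5.26%, and sell the proceeds forward at 0.009575.
Profit = 320,157,510.99 − 314,386,260.03 = MXN 5,771,251.

MXN 5,771,251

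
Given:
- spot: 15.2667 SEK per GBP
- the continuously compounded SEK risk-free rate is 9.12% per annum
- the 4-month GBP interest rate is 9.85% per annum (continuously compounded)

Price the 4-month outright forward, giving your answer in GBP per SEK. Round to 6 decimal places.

0.065662

T = 4/12 years.
Growth of 1 SEK over T: e^(0.0912×4/12) = 1.0308668.
GBP accumulates by e^(0.0985×4/12) = 1.0333783.
CIP: F = S · (grow SEK)/(grow GBP) = 15.2667 × 1.0308668/1.0333783 = 15.22960 SEK per GBP.
Quoted the other way: 1/15.22960 = 0.065662 GBP per SEK.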